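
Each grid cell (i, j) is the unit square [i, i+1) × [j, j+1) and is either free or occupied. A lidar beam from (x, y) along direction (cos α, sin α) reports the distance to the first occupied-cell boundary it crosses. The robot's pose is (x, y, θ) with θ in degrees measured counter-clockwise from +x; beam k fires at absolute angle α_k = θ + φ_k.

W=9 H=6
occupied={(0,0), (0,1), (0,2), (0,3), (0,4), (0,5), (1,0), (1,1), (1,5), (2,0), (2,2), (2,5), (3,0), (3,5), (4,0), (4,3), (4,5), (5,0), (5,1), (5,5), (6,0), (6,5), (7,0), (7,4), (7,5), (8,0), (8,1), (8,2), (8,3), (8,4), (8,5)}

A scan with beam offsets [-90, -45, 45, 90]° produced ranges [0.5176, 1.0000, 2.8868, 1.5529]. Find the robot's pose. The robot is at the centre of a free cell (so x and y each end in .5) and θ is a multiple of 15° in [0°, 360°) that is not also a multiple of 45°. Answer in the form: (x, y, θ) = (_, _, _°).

(x, y, θ) = (2.5, 4.5, 195°)

Enumerate (i+0.5, j+0.5, θ) over the 23 free cells and 16 admissible headings. For each, cast all 4 beams and compare to the given ranges.
  (4.5, 1.5, 210°): beam 1 = 4.0415 ≠ 0.5176 ✗
  (5.5, 2.5, 105°): beam 1 = 2.5882 ≠ 0.5176 ✗
  (6.5, 1.5, 195°): beam 1 = 3.6235 ≠ 0.5176 ✗
  (6.5, 4.5, 255°): beam 1 = 1.9319 ≠ 0.5176 ✗
  (3.5, 4.5, 120°): beam 1 = 1.0000 ≠ 0.5176 ✗
  …
  (2.5, 4.5, 195°): r_1=0.5176, r_2=1.0000, r_3=2.8868, r_4=1.5529 — all match ✓
Unique over the lattice → pose = (2.5, 4.5, 195°).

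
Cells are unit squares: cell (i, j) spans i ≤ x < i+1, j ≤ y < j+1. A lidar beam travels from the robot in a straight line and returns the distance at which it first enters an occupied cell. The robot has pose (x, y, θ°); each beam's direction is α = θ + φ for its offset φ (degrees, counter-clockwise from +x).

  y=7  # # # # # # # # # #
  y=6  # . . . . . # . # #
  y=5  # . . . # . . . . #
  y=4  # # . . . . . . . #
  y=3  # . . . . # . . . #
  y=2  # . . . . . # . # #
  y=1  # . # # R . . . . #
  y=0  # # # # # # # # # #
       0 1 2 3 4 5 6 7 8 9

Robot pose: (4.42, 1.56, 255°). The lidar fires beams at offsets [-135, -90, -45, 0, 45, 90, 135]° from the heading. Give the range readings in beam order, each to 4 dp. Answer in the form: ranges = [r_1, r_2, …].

ranges = [6.2816, 0.4348, 0.4850, 0.5798, 0.6466, 2.1637, 1.8244]

beam 1: φ=-135°, α=120°
  direction (-0.5000, 0.8660); cell (4,1); t to first gridline: x 0.8400, y 0.5081 (then +2.0000 / +1.1547)
    (4,2) via y @ 0.5081
    (3,2) via x @ 0.8400
    (3,3) via y @ 1.6628
    (3,4) via y @ 2.8175
    (2,4) via x @ 2.8400
    (2,5) via y @ 3.9722
    (1,5) via x @ 4.8400
    (1,6) via y @ 5.1269
    (1,7) via y @ 6.2816  # hit
  → r_1 = 6.2816
beam 2: φ=-90°, α=165°
  direction (-0.9659, 0.2588); cell (4,1); t to first gridline: x 0.4348, y 1.7000 (then +1.0353 / +3.8637)
    (3,1) via x @ 0.4348  # hit
  → r_2 = 0.4348
beam 3: φ=-45°, α=210°
  direction (-0.8660, -0.5000); cell (4,1); t to first gridline: x 0.4850, y 1.1200 (then +1.1547 / +2.0000)
    (3,1) via x @ 0.4850  # hit
  → r_3 = 0.4850
beam 4: φ=0°, α=255°
  direction (-0.2588, -0.9659); cell (4,1); t to first gridline: x 1.6228, y 0.5798 (then +3.8637 / +1.0353)
    (4,0) via y @ 0.5798  # hit
  → r_4 = 0.5798
beam 5: φ=45°, α=300°
  direction (0.5000, -0.8660); cell (4,1); t to first gridline: x 1.1600, y 0.6466 (then +2.0000 / +1.1547)
    (4,0) via y @ 0.6466  # hit
  → r_5 = 0.6466
beam 6: φ=90°, α=345°
  direction (0.9659, -0.2588); cell (4,1); t to first gridline: x 0.6005, y 2.1637 (then +1.0353 / +3.8637)
    (5,1) via x @ 0.6005
    (6,1) via x @ 1.6357
    (6,0) via y @ 2.1637  # hit
  → r_6 = 2.1637
beam 7: φ=135°, α=30°
  direction (0.8660, 0.5000); cell (4,1); t to first gridline: x 0.6697, y 0.8800 (then +1.1547 / +2.0000)
    (5,1) via x @ 0.6697
    (5,2) via y @ 0.8800
    (6,2) via x @ 1.8244  # hit
  → r_7 = 1.8244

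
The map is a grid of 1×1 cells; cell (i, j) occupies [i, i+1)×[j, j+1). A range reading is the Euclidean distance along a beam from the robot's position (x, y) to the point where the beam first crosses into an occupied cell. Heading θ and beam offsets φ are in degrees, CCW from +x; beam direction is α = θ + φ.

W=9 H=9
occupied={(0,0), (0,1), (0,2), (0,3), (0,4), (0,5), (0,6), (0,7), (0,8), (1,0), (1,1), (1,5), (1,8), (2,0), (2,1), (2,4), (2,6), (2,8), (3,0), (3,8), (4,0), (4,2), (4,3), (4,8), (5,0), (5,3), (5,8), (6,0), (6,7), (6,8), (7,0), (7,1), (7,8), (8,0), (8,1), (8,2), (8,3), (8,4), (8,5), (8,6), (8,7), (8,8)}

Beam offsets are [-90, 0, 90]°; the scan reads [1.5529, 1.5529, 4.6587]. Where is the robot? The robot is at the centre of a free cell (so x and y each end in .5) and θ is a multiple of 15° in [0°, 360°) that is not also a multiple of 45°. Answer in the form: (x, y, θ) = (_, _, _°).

(x, y, θ) = (5.5, 1.5, 75°)

Candidates: 39 free-cell centres × 16 headings = 624 poses. Raycast each; keep the one whose scan matches to 4 dp.
  (1.5, 3.5, 285°): beam 1 = 0.5176 ≠ 1.5529 ✗
  (3.5, 6.5, 15°): beam 1 = 2.5882 ≠ 1.5529 ✗
  (2.5, 7.5, 75°): beam 1 = 5.6940 ≠ 1.5529 ✗
  …
  (5.5, 1.5, 75°): r_1=1.5529, r_2=1.5529, r_3=4.6587 — all match ✓
No second candidate reproduces the full scan.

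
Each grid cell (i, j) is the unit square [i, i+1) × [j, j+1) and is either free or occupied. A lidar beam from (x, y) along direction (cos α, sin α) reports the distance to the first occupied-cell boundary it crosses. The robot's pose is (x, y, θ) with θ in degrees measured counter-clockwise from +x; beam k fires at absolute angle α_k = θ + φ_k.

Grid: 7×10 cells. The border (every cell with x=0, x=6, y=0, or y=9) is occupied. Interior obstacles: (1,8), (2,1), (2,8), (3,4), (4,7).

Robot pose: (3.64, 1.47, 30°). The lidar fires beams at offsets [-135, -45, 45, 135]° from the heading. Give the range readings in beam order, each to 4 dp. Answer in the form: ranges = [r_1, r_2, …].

ranges = [0.4866, 1.8159, 7.7956, 0.6626]

beam 1: φ=-135°, α=255°
  d=(-0.2588,-0.9659)  start (3,1)  tX=2.4728 tY=0.4866  stride 1/|dx|=3.8637 1/|dy|=1.0353
    cross y-line → (3,0), t=0.4866 (wall)
  → r_1 = 0.4866
beam 2: φ=-45°, α=345°
  d=(0.9659,-0.2588)  start (3,1)  tX=0.3727 tY=1.8159  stride 1/|dx|=1.0353 1/|dy|=3.8637
    cross x-line → (4,1), t=0.3727
    cross x-line → (5,1), t=1.4080
    cross y-line → (5,0), t=1.8159 (wall)
  → r_2 = 1.8159
beam 3: φ=45°, α=75°
  d=(0.2588,0.9659)  start (3,1)  tX=1.3909 tY=0.5487  stride 1/|dx|=3.8637 1/|dy|=1.0353
    cross y-line → (3,2), t=0.5487
    cross x-line → (4,2), t=1.3909
    cross y-line → (4,3), t=1.5840
    cross y-line → (4,4), t=2.6192
    cross y-line → (4,5), t=3.6545
    cross y-line → (4,6), t=4.6898
    cross x-line → (5,6), t=5.2546
    cross y-line → (5,7), t=5.7251
    cross y-line → (5,8), t=6.7604
    cross y-line → (5,9), t=7.7956 (wall)
  → r_3 = 7.7956
beam 4: φ=135°, α=165°
  d=(-0.9659,0.2588)  start (3,1)  tX=0.6626 tY=2.0478  stride 1/|dx|=1.0353 1/|dy|=3.8637
    cross x-line → (2,1), t=0.6626 (wall)
  → r_4 = 0.6626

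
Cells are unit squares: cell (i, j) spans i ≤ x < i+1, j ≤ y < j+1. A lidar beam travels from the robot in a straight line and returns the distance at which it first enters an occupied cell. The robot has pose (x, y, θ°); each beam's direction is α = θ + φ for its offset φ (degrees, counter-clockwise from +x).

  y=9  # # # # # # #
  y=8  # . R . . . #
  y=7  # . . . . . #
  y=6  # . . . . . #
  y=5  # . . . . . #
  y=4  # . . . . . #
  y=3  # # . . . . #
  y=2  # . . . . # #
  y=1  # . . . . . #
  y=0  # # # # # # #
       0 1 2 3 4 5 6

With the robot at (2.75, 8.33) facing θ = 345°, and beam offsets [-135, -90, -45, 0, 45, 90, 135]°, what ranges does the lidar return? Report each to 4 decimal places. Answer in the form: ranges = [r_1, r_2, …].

beam 1: φ=-135°, α=210°
  cosα=-0.8660 sinα=-0.5000 | (2,8) | tMaxX 0.8660 tMaxY 0.6600 | tΔX 1.1547 tΔY 2.0000
    t=0.6600 [y] (2,7)
    t=0.8660 [x] (1,7)
    t=2.0207 [x] (0,7) — stop
  → r_1 = 2.0207
beam 2: φ=-90°, α=255°
  cosα=-0.2588 sinα=-0.9659 | (2,8) | tMaxX 2.8978 tMaxY 0.3416 | tΔX 3.8637 tΔY 1.0353
    t=0.3416 [y] (2,7)
    t=1.3769 [y] (2,6)
    t=2.4122 [y] (2,5)
    t=2.8978 [x] (1,5)
    t=3.4475 [y] (1,4)
    t=4.4827 [y] (1,3) — stop
  → r_2 = 4.4827
beam 3: φ=-45°, α=300°
  cosα=0.5000 sinα=-0.8660 | (2,8) | tMaxX 0.5000 tMaxY 0.3811 | tΔX 2.0000 tΔY 1.1547
    t=0.3811 [y] (2,7)
    t=0.5000 [x] (3,7)
    t=1.5358 [y] (3,6)
    t=2.5000 [x] (4,6)
    t=2.6905 [y] (4,5)
    t=3.8452 [y] (4,4)
    t=4.5000 [x] (5,4)
    t=4.9999 [y] (5,3)
    t=6.1546 [y] (5,2) — stop
  → r_3 = 6.1546
beam 4: φ=0°, α=345°
  cosα=0.9659 sinα=-0.2588 | (2,8) | tMaxX 0.2588 tMaxY 1.2750 | tΔX 1.0353 tΔY 3.8637
    t=0.2588 [x] (3,8)
    t=1.2750 [y] (3,7)
    t=1.2941 [x] (4,7)
    t=2.3294 [x] (5,7)
    t=3.3646 [x] (6,7) — stop
  → r_4 = 3.3646
beam 5: φ=45°, α=30°
  cosα=0.8660 sinα=0.5000 | (2,8) | tMaxX 0.2887 tMaxY 1.3400 | tΔX 1.1547 tΔY 2.0000
    t=0.2887 [x] (3,8)
    t=1.3400 [y] (3,9) — stop
  → r_5 = 1.3400
beam 6: φ=90°, α=75°
  cosα=0.2588 sinα=0.9659 | (2,8) | tMaxX 0.9659 tMaxY 0.6936 | tΔX 3.8637 tΔY 1.0353
    t=0.6936 [y] (2,9) — stop
  → r_6 = 0.6936
beam 7: φ=135°, α=120°
  cosα=-0.5000 sinα=0.8660 | (2,8) | tMaxX 1.5000 tMaxY 0.7736 | tΔX 2.0000 tΔY 1.1547
    t=0.7736 [y] (2,9) — stop
  → r_7 = 0.7736

ranges = [2.0207, 4.4827, 6.1546, 3.3646, 1.3400, 0.6936, 0.7736]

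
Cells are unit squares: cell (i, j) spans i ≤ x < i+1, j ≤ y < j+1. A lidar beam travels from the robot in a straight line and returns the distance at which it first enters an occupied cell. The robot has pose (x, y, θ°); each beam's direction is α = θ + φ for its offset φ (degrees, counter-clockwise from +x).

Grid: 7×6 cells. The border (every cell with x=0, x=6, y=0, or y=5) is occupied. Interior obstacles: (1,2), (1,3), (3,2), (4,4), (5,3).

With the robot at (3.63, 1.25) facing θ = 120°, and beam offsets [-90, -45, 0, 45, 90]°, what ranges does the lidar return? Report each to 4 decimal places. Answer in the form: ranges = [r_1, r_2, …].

beam 1: φ=-90°, α=30°
  cosα=0.8660 sinα=0.5000 | (3,1) | tMaxX 0.4272 tMaxY 1.5000 | tΔX 1.1547 tΔY 2.0000
    t=0.4272 [x] (4,1)
    t=1.5000 [y] (4,2)
    t=1.5819 [x] (5,2)
    t=2.7366 [x] (6,2) — stop
  → r_1 = 2.7366
beam 2: φ=-45°, α=75°
  cosα=0.2588 sinα=0.9659 | (3,1) | tMaxX 1.4296 tMaxY 0.7765 | tΔX 3.8637 tΔY 1.0353
    t=0.7765 [y] (3,2) — stop
  → r_2 = 0.7765
beam 3: φ=0°, α=120°
  cosα=-0.5000 sinα=0.8660 | (3,1) | tMaxX 1.2600 tMaxY 0.8660 | tΔX 2.0000 tΔY 1.1547
    t=0.8660 [y] (3,2) — stop
  → r_3 = 0.8660
beam 4: φ=45°, α=165°
  cosα=-0.9659 sinα=0.2588 | (3,1) | tMaxX 0.6522 tMaxY 2.8978 | tΔX 1.0353 tΔY 3.8637
    t=0.6522 [x] (2,1)
    t=1.6875 [x] (1,1)
    t=2.7228 [x] (0,1) — stop
  → r_4 = 2.7228
beam 5: φ=90°, α=210°
  cosα=-0.8660 sinα=-0.5000 | (3,1) | tMaxX 0.7275 tMaxY 0.5000 | tΔX 1.1547 tΔY 2.0000
    t=0.5000 [y] (3,0) — stop
  → r_5 = 0.5000

ranges = [2.7366, 0.7765, 0.8660, 2.7228, 0.5000]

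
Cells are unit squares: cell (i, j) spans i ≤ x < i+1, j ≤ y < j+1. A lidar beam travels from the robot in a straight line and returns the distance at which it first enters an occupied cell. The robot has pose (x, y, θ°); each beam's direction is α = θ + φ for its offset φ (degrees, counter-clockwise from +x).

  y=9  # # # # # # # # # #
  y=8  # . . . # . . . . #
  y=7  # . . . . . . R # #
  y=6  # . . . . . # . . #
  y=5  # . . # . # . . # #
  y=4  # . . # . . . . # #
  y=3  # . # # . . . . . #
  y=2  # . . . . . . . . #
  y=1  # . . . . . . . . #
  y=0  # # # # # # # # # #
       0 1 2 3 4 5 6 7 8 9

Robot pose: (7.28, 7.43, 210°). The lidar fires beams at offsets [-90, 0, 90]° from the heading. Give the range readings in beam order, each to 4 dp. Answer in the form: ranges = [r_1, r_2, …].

beam 1: φ=-90°, α=120°
  d=(-0.5000,0.8660)  start (7,7)  tX=0.5600 tY=0.6582  stride 1/|dx|=2.0000 1/|dy|=1.1547
    cross x-line → (6,7), t=0.5600
    cross y-line → (6,8), t=0.6582
    cross y-line → (6,9), t=1.8129 (wall)
  → r_1 = 1.8129
beam 2: φ=0°, α=210°
  d=(-0.8660,-0.5000)  start (7,7)  tX=0.3233 tY=0.8600  stride 1/|dx|=1.1547 1/|dy|=2.0000
    cross x-line → (6,7), t=0.3233
    cross y-line → (6,6), t=0.8600 (wall)
  → r_2 = 0.8600
beam 3: φ=90°, α=300°
  d=(0.5000,-0.8660)  start (7,7)  tX=1.4400 tY=0.4965  stride 1/|dx|=2.0000 1/|dy|=1.1547
    cross y-line → (7,6), t=0.4965
    cross x-line → (8,6), t=1.4400
    cross y-line → (8,5), t=1.6512 (wall)
  → r_3 = 1.6512

ranges = [1.8129, 0.8600, 1.6512]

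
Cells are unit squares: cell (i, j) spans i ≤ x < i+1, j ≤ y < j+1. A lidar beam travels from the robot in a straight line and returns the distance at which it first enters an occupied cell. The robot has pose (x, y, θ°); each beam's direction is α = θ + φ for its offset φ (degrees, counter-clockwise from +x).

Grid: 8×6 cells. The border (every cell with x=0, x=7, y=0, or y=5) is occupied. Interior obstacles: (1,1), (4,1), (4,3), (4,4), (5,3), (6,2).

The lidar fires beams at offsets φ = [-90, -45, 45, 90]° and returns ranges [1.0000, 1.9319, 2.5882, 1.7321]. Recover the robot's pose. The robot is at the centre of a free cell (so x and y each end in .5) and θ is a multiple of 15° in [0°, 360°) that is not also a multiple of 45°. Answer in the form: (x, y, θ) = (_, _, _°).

(x, y, θ) = (3.5, 2.5, 120°)

The pose lattice has 18·16 = 288 candidates. Test each by forward raycasting.
  (3.5, 4.5, 150°): beam 1 = 0.5774 ≠ 1.0000 ✗
  (5.5, 4.5, 75°): beam 1 = 1.5529 ≠ 1.0000 ✗
  (3.5, 2.5, 345°): beam 1 = 1.5529 ≠ 1.0000 ✗
  (1.5, 2.5, 285°): beam 1 = 0.5176 ≠ 1.0000 ✗
  (1.5, 2.5, 150°): beam 1 = 2.8868 ≠ 1.0000 ✗
  …
  (3.5, 2.5, 120°): r_1=1.0000, r_2=1.9319, r_3=2.5882, r_4=1.7321 — all match ✓
Unique over the lattice → pose = (3.5, 2.5, 120°).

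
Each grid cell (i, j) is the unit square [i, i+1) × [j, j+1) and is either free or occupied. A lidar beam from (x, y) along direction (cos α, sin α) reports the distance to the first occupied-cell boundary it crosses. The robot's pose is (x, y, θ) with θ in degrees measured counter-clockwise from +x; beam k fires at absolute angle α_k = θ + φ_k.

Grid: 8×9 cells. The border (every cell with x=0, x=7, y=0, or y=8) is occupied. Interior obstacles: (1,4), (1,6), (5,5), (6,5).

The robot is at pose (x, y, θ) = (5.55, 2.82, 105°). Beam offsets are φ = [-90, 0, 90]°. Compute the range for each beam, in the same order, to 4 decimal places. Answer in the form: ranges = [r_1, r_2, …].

ranges = [1.5012, 5.3627, 4.7105]

beam 1: φ=-90°, α=15°
  d=(0.9659,0.2588)  start (5,2)  tX=0.4659 tY=0.6955  stride 1/|dx|=1.0353 1/|dy|=3.8637
    cross x-line → (6,2), t=0.4659
    cross y-line → (6,3), t=0.6955
    cross x-line → (7,3), t=1.5012 (wall)
  → r_1 = 1.5012
beam 2: φ=0°, α=105°
  d=(-0.2588,0.9659)  start (5,2)  tX=2.1250 tY=0.1863  stride 1/|dx|=3.8637 1/|dy|=1.0353
    cross y-line → (5,3), t=0.1863
    cross y-line → (5,4), t=1.2216
    cross x-line → (4,4), t=2.1250
    cross y-line → (4,5), t=2.2569
    cross y-line → (4,6), t=3.2922
    cross y-line → (4,7), t=4.3275
    cross y-line → (4,8), t=5.3627 (wall)
  → r_2 = 5.3627
beam 3: φ=90°, α=195°
  d=(-0.9659,-0.2588)  start (5,2)  tX=0.5694 tY=3.1682  stride 1/|dx|=1.0353 1/|dy|=3.8637
    cross x-line → (4,2), t=0.5694
    cross x-line → (3,2), t=1.6047
    cross x-line → (2,2), t=2.6400
    cross y-line → (2,1), t=3.1682
    cross x-line → (1,1), t=3.6752
    cross x-line → (0,1), t=4.7105 (wall)
  → r_3 = 4.7105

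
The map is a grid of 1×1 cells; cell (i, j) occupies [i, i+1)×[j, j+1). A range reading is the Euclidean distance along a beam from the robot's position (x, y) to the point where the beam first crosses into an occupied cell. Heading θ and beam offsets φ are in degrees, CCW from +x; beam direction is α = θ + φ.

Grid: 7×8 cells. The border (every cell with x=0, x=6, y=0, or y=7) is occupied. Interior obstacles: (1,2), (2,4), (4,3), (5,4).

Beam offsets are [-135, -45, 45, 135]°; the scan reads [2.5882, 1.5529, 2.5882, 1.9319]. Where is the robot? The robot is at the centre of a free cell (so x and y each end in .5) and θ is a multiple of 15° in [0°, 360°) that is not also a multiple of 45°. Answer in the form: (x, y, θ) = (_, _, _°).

(x, y, θ) = (3.5, 5.5, 150°)

The pose lattice has 26·16 = 416 candidates. Test each by forward raycasting.
  (4.5, 2.5, 285°): beam 1 = 4.0415 ≠ 2.5882 ✗
  (3.5, 4.5, 210°): beam 2 = 0.5176 ≠ 1.5529 ✗
  (2.5, 1.5, 330°): beam 1 = 1.5529 ≠ 2.5882 ✗
  (3.5, 1.5, 285°): beam 1 = 1.7321 ≠ 2.5882 ✗
  …
  (3.5, 5.5, 150°): r_1=2.5882, r_2=1.5529, r_3=2.5882, r_4=1.9319 — all match ✓
Unique over the lattice → pose = (3.5, 5.5, 150°).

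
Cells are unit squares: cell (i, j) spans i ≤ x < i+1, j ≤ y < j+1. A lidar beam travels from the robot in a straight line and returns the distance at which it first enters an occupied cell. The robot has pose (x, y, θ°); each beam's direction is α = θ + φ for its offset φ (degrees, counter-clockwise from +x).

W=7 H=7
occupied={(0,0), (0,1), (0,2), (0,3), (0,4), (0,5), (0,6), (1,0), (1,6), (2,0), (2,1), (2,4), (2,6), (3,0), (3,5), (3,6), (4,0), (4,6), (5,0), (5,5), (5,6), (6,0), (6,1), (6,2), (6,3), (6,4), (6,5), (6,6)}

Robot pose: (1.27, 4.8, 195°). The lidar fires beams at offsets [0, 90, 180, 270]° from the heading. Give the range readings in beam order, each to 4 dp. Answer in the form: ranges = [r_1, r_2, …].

ranges = [0.2795, 2.8988, 0.7558, 1.0432]

beam 1: φ=0°, α=195°
  direction (-0.9659, -0.2588); cell (1,4); t to first gridline: x 0.2795, y 3.0910 (then +1.0353 / +3.8637)
    (0,4) via x @ 0.2795  # hit
  → r_1 = 0.2795
beam 2: φ=90°, α=285°
  direction (0.2588, -0.9659); cell (1,4); t to first gridline: x 2.8205, y 0.8282 (then +3.8637 / +1.0353)
    (1,3) via y @ 0.8282
    (1,2) via y @ 1.8635
    (2,2) via x @ 2.8205
    (2,1) via y @ 2.8988  # hit
  → r_2 = 2.8988
beam 3: φ=180°, α=15°
  direction (0.9659, 0.2588); cell (1,4); t to first gridline: x 0.7558, y 0.7727 (then +1.0353 / +3.8637)
    (2,4) via x @ 0.7558  # hit
  → r_3 = 0.7558
beam 4: φ=270°, α=105°
  direction (-0.2588, 0.9659); cell (1,4); t to first gridline: x 1.0432, y 0.2071 (then +3.8637 / +1.0353)
    (1,5) via y @ 0.2071
    (0,5) via x @ 1.0432  # hit
  → r_4 = 1.0432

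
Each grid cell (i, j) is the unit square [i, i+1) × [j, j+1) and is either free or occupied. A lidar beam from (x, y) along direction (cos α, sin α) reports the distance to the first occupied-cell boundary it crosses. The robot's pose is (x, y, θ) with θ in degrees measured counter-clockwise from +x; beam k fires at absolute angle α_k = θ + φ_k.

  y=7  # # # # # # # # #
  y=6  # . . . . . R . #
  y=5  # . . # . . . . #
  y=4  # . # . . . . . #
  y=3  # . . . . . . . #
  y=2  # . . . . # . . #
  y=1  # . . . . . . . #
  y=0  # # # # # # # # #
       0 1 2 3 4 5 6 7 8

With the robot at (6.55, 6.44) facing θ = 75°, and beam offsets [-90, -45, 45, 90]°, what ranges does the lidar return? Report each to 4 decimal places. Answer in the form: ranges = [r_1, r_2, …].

beam 1: φ=-90°, α=345°
  dir = (cos 345°, sin 345°) = (0.9659, -0.2588); from cell (6,6)
  next x-line at t=0.4659, next y-line at t=1.7000; Δt_x=1.0353, Δt_y=3.8637
    x: enter (7,6) at t=0.4659
    x: enter (8,6) at t=1.5012 ← occupied
  → r_1 = 1.5012
beam 2: φ=-45°, α=30°
  dir = (cos 30°, sin 30°) = (0.8660, 0.5000); from cell (6,6)
  next x-line at t=0.5196, next y-line at t=1.1200; Δt_x=1.1547, Δt_y=2.0000
    x: enter (7,6) at t=0.5196
    y: enter (7,7) at t=1.1200 ← occupied
  → r_2 = 1.1200
beam 3: φ=45°, α=120°
  dir = (cos 120°, sin 120°) = (-0.5000, 0.8660); from cell (6,6)
  next x-line at t=1.1000, next y-line at t=0.6466; Δt_x=2.0000, Δt_y=1.1547
    y: enter (6,7) at t=0.6466 ← occupied
  → r_3 = 0.6466
beam 4: φ=90°, α=165°
  dir = (cos 165°, sin 165°) = (-0.9659, 0.2588); from cell (6,6)
  next x-line at t=0.5694, next y-line at t=2.1637; Δt_x=1.0353, Δt_y=3.8637
    x: enter (5,6) at t=0.5694
    x: enter (4,6) at t=1.6047
    y: enter (4,7) at t=2.1637 ← occupied
  → r_4 = 2.1637

ranges = [1.5012, 1.1200, 0.6466, 2.1637]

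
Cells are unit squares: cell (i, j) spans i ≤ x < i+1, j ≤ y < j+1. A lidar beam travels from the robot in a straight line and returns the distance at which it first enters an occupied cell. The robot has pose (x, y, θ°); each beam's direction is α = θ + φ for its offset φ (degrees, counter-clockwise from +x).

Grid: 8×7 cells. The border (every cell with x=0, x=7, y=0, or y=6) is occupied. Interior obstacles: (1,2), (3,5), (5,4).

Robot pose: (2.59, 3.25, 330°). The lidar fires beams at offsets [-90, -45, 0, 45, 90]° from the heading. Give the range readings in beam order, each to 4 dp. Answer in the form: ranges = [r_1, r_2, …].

beam 1: φ=-90°, α=240°
  dir = (cos 240°, sin 240°) = (-0.5000, -0.8660); from cell (2,3)
  next x-line at t=1.1800, next y-line at t=0.2887; Δt_x=2.0000, Δt_y=1.1547
    y: enter (2,2) at t=0.2887
    x: enter (1,2) at t=1.1800 ← occupied
  → r_1 = 1.1800
beam 2: φ=-45°, α=285°
  dir = (cos 285°, sin 285°) = (0.2588, -0.9659); from cell (2,3)
  next x-line at t=1.5841, next y-line at t=0.2588; Δt_x=3.8637, Δt_y=1.0353
    y: enter (2,2) at t=0.2588
    y: enter (2,1) at t=1.2941
    x: enter (3,1) at t=1.5841
    y: enter (3,0) at t=2.3294 ← occupied
  → r_2 = 2.3294
beam 3: φ=0°, α=330°
  dir = (cos 330°, sin 330°) = (0.8660, -0.5000); from cell (2,3)
  next x-line at t=0.4734, next y-line at t=0.5000; Δt_x=1.1547, Δt_y=2.0000
    x: enter (3,3) at t=0.4734
    y: enter (3,2) at t=0.5000
    x: enter (4,2) at t=1.6281
    y: enter (4,1) at t=2.5000
    x: enter (5,1) at t=2.7828
    x: enter (6,1) at t=3.9375
    y: enter (6,0) at t=4.5000 ← occupied
  → r_3 = 4.5000
beam 4: φ=45°, α=15°
  dir = (cos 15°, sin 15°) = (0.9659, 0.2588); from cell (2,3)
  next x-line at t=0.4245, next y-line at t=2.8978; Δt_x=1.0353, Δt_y=3.8637
    x: enter (3,3) at t=0.4245
    x: enter (4,3) at t=1.4597
    x: enter (5,3) at t=2.4950
    y: enter (5,4) at t=2.8978 ← occupied
  → r_4 = 2.8978
beam 5: φ=90°, α=60°
  dir = (cos 60°, sin 60°) = (0.5000, 0.8660); from cell (2,3)
  next x-line at t=0.8200, next y-line at t=0.8660; Δt_x=2.0000, Δt_y=1.1547
    x: enter (3,3) at t=0.8200
    y: enter (3,4) at t=0.8660
    y: enter (3,5) at t=2.0207 ← occupied
  → r_5 = 2.0207

ranges = [1.1800, 2.3294, 4.5000, 2.8978, 2.0207]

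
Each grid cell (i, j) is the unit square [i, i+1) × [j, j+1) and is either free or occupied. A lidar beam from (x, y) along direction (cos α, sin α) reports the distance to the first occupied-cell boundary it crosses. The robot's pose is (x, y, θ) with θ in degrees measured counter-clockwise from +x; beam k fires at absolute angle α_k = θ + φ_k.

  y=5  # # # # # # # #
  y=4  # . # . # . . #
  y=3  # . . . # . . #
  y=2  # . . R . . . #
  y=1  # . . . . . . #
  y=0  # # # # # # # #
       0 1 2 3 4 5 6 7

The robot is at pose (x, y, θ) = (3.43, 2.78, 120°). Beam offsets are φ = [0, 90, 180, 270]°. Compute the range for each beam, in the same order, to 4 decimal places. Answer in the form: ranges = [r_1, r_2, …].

ranges = [1.4087, 2.8059, 2.0554, 0.6582]

beam 1: φ=0°, α=120°
  direction (-0.5000, 0.8660); cell (3,2); t to first gridline: x 0.8600, y 0.2540 (then +2.0000 / +1.1547)
    (3,3) via y @ 0.2540
    (2,3) via x @ 0.8600
    (2,4) via y @ 1.4087  # hit
  → r_1 = 1.4087
beam 2: φ=90°, α=210°
  direction (-0.8660, -0.5000); cell (3,2); t to first gridline: x 0.4965, y 1.5600 (then +1.1547 / +2.0000)
    (2,2) via x @ 0.4965
    (2,1) via y @ 1.5600
    (1,1) via x @ 1.6512
    (0,1) via x @ 2.8059  # hit
  → r_2 = 2.8059
beam 3: φ=180°, α=300°
  direction (0.5000, -0.8660); cell (3,2); t to first gridline: x 1.1400, y 0.9007 (then +2.0000 / +1.1547)
    (3,1) via y @ 0.9007
    (4,1) via x @ 1.1400
    (4,0) via y @ 2.0554  # hit
  → r_3 = 2.0554
beam 4: φ=270°, α=30°
  direction (0.8660, 0.5000); cell (3,2); t to first gridline: x 0.6582, y 0.4400 (then +1.1547 / +2.0000)
    (3,3) via y @ 0.4400
    (4,3) via x @ 0.6582  # hit
  → r_4 = 0.6582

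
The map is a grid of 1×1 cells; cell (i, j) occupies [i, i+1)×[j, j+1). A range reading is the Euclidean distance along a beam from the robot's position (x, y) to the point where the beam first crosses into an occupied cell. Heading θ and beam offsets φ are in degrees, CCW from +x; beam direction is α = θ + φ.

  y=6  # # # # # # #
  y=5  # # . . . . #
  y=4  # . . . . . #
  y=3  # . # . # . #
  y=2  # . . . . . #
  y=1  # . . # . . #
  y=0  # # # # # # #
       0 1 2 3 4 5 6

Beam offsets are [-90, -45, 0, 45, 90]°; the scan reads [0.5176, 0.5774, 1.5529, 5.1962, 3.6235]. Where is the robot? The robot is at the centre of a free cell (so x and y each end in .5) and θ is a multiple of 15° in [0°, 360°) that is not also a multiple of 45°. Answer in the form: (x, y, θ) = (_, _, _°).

(x, y, θ) = (2.5, 5.5, 255°)

Candidates: 21 free-cell centres × 16 headings = 336 poses. Raycast each; keep the one whose scan matches to 4 dp.
  (1.5, 1.5, 255°): beam 3 = 0.5176 ≠ 1.5529 ✗
  (1.5, 3.5, 285°): beam 2 = 1.0000 ≠ 0.5774 ✗
  (3.5, 3.5, 165°): beam 1 = 2.5882 ≠ 0.5176 ✗
  (4.5, 1.5, 150°): beam 1 = 3.0000 ≠ 0.5176 ✗
  …
  (2.5, 5.5, 255°): r_1=0.5176, r_2=0.5774, r_3=1.5529, r_4=5.1962, r_5=3.6235 — all match ✓
No second candidate reproduces the full scan.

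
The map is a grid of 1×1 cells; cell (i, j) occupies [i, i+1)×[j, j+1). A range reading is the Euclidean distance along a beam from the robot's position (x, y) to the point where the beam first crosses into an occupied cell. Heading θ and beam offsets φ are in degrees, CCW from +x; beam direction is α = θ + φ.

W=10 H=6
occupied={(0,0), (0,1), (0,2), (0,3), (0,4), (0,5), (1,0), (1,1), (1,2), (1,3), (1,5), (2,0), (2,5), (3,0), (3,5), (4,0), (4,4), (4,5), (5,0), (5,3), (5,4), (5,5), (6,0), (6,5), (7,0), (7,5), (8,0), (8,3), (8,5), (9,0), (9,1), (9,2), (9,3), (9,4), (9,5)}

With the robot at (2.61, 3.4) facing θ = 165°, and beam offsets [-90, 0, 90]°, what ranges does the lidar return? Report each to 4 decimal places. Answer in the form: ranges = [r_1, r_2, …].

beam 1: φ=-90°, α=75°
  dir = (cos 75°, sin 75°) = (0.2588, 0.9659); from cell (2,3)
  next x-line at t=1.5068, next y-line at t=0.6212; Δt_x=3.8637, Δt_y=1.0353
    y: enter (2,4) at t=0.6212
    x: enter (3,4) at t=1.5068
    y: enter (3,5) at t=1.6564 ← occupied
  → r_1 = 1.6564
beam 2: φ=0°, α=165°
  dir = (cos 165°, sin 165°) = (-0.9659, 0.2588); from cell (2,3)
  next x-line at t=0.6315, next y-line at t=2.3182; Δt_x=1.0353, Δt_y=3.8637
    x: enter (1,3) at t=0.6315 ← occupied
  → r_2 = 0.6315
beam 3: φ=90°, α=255°
  dir = (cos 255°, sin 255°) = (-0.2588, -0.9659); from cell (2,3)
  next x-line at t=2.3569, next y-line at t=0.4141; Δt_x=3.8637, Δt_y=1.0353
    y: enter (2,2) at t=0.4141
    y: enter (2,1) at t=1.4494
    x: enter (1,1) at t=2.3569 ← occupied
  → r_3 = 2.3569

ranges = [1.6564, 0.6315, 2.3569]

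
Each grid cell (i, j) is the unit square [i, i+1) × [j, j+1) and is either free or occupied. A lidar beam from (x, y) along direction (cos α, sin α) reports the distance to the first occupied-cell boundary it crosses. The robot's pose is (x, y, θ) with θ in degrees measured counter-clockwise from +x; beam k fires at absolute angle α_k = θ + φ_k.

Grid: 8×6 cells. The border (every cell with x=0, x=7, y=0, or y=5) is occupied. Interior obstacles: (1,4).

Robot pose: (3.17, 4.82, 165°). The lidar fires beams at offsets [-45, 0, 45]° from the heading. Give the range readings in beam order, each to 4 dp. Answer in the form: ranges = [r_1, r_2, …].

beam 1: φ=-45°, α=120°
  cosα=-0.5000 sinα=0.8660 | (3,4) | tMaxX 0.3400 tMaxY 0.2078 | tΔX 2.0000 tΔY 1.1547
    t=0.2078 [y] (3,5) — stop
  → r_1 = 0.2078
beam 2: φ=0°, α=165°
  cosα=-0.9659 sinα=0.2588 | (3,4) | tMaxX 0.1760 tMaxY 0.6955 | tΔX 1.0353 tΔY 3.8637
    t=0.1760 [x] (2,4)
    t=0.6955 [y] (2,5) — stop
  → r_2 = 0.6955
beam 3: φ=45°, α=210°
  cosα=-0.8660 sinα=-0.5000 | (3,4) | tMaxX 0.1963 tMaxY 1.6400 | tΔX 1.1547 tΔY 2.0000
    t=0.1963 [x] (2,4)
    t=1.3510 [x] (1,4) — stop
  → r_3 = 1.3510

ranges = [0.2078, 0.6955, 1.3510]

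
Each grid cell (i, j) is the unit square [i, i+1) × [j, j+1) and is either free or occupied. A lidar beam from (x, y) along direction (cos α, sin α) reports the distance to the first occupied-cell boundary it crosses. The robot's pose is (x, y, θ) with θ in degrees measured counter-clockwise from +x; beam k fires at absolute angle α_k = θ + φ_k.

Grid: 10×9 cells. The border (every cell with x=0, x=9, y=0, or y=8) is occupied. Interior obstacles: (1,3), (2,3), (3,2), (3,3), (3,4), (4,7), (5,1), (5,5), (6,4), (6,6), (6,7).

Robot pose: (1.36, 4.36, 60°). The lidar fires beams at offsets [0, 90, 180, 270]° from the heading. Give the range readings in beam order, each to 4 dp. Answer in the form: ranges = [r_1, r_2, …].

beam 1: φ=0°, α=60°
  d=(0.5000,0.8660)  start (1,4)  tX=1.2800 tY=0.7390  stride 1/|dx|=2.0000 1/|dy|=1.1547
    cross y-line → (1,5), t=0.7390
    cross x-line → (2,5), t=1.2800
    cross y-line → (2,6), t=1.8937
    cross y-line → (2,7), t=3.0484
    cross x-line → (3,7), t=3.2800
    cross y-line → (3,8), t=4.2031 (wall)
  → r_1 = 4.2031
beam 2: φ=90°, α=150°
  d=(-0.8660,0.5000)  start (1,4)  tX=0.4157 tY=1.2800  stride 1/|dx|=1.1547 1/|dy|=2.0000
    cross x-line → (0,4), t=0.4157 (wall)
  → r_2 = 0.4157
beam 3: φ=180°, α=240°
  d=(-0.5000,-0.8660)  start (1,4)  tX=0.7200 tY=0.4157  stride 1/|dx|=2.0000 1/|dy|=1.1547
    cross y-line → (1,3), t=0.4157 (wall)
  → r_3 = 0.4157
beam 4: φ=270°, α=330°
  d=(0.8660,-0.5000)  start (1,4)  tX=0.7390 tY=0.7200  stride 1/|dx|=1.1547 1/|dy|=2.0000
    cross y-line → (1,3), t=0.7200 (wall)
  → r_4 = 0.7200

ranges = [4.2031, 0.4157, 0.4157, 0.7200]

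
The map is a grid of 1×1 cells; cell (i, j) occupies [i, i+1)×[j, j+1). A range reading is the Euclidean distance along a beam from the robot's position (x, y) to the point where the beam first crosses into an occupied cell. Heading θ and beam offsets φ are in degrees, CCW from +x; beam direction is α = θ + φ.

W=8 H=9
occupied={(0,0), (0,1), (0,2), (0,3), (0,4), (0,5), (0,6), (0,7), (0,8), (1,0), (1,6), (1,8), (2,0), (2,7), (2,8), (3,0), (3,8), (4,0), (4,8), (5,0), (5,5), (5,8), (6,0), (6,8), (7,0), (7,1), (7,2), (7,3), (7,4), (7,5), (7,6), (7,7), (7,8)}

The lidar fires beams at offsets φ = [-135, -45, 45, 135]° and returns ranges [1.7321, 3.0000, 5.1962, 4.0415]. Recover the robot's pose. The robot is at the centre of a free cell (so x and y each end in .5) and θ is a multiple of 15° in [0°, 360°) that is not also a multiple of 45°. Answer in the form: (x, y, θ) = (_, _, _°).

(x, y, θ) = (2.5, 4.5, 285°)

The pose lattice has 39·16 = 624 candidates. Test each by forward raycasting.
  (1.5, 5.5, 210°): beam 1 = 0.5176 ≠ 1.7321 ✗
  (1.5, 4.5, 255°): beam 1 = 1.0000 ≠ 1.7321 ✗
  (6.5, 2.5, 75°): beam 1 = 1.0000 ≠ 1.7321 ✗
  …
  (2.5, 4.5, 285°): r_1=1.7321, r_2=3.0000, r_3=5.1962, r_4=4.0415 — all match ✓
Unique over the lattice → pose = (2.5, 4.5, 285°).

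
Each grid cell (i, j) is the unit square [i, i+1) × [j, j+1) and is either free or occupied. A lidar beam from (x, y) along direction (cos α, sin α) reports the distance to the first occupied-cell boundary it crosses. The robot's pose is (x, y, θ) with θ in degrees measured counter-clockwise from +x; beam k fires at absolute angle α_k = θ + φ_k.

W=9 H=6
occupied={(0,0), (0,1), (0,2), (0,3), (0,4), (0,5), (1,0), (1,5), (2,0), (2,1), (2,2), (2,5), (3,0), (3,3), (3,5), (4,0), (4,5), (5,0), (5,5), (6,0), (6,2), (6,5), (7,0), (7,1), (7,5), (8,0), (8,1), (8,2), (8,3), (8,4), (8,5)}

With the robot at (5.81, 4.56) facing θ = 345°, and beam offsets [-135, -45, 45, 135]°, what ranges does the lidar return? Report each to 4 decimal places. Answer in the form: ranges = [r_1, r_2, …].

ranges = [2.0900, 1.8013, 0.8800, 0.5081]

beam 1: φ=-135°, α=210°
  direction (-0.8660, -0.5000); cell (5,4); t to first gridline: x 0.9353, y 1.1200 (then +1.1547 / +2.0000)
    (4,4) via x @ 0.9353
    (4,3) via y @ 1.1200
    (3,3) via x @ 2.0900  # hit
  → r_1 = 2.0900
beam 2: φ=-45°, α=300°
  direction (0.5000, -0.8660); cell (5,4); t to first gridline: x 0.3800, y 0.6466 (then +2.0000 / +1.1547)
    (6,4) via x @ 0.3800
    (6,3) via y @ 0.6466
    (6,2) via y @ 1.8013  # hit
  → r_2 = 1.8013
beam 3: φ=45°, α=30°
  direction (0.8660, 0.5000); cell (5,4); t to first gridline: x 0.2194, y 0.8800 (then +1.1547 / +2.0000)
    (6,4) via x @ 0.2194
    (6,5) via y @ 0.8800  # hit
  → r_3 = 0.8800
beam 4: φ=135°, α=120°
  direction (-0.5000, 0.8660); cell (5,4); t to first gridline: x 1.6200, y 0.5081 (then +2.0000 / +1.1547)
    (5,5) via y @ 0.5081  # hit
  → r_4 = 0.5081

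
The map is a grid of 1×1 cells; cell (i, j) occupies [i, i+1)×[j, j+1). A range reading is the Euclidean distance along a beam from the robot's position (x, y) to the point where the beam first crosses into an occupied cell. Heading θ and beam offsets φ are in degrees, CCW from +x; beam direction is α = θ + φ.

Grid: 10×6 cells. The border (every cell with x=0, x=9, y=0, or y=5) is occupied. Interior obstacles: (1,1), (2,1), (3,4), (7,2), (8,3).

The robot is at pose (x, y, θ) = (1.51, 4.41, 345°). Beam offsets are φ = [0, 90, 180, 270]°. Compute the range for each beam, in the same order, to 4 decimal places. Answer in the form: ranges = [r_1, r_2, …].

beam 1: φ=0°, α=345°
  direction (0.9659, -0.2588); cell (1,4); t to first gridline: x 0.5073, y 1.5841 (then +1.0353 / +3.8637)
    (2,4) via x @ 0.5073
    (3,4) via x @ 1.5426  # hit
  → r_1 = 1.5426
beam 2: φ=90°, α=75°
  direction (0.2588, 0.9659); cell (1,4); t to first gridline: x 1.8932, y 0.6108 (then +3.8637 / +1.0353)
    (1,5) via y @ 0.6108  # hit
  → r_2 = 0.6108
beam 3: φ=180°, α=165°
  direction (-0.9659, 0.2588); cell (1,4); t to first gridline: x 0.5280, y 2.2796 (then +1.0353 / +3.8637)
    (0,4) via x @ 0.5280  # hit
  → r_3 = 0.5280
beam 4: φ=270°, α=255°
  direction (-0.2588, -0.9659); cell (1,4); t to first gridline: x 1.9705, y 0.4245 (then +3.8637 / +1.0353)
    (1,3) via y @ 0.4245
    (1,2) via y @ 1.4597
    (0,2) via x @ 1.9705  # hit
  → r_4 = 1.9705

ranges = [1.5426, 0.6108, 0.5280, 1.9705]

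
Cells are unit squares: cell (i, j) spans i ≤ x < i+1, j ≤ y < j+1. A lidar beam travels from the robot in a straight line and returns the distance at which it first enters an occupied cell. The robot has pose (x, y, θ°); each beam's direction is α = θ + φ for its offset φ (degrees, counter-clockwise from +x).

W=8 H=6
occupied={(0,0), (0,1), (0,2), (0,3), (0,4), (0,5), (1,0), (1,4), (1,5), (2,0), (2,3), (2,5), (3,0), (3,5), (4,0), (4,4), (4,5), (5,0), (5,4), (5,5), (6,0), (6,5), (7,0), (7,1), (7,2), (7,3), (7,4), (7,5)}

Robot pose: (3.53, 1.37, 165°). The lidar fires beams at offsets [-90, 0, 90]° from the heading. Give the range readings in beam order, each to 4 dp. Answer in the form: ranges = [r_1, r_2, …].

beam 1: φ=-90°, α=75°
  direction (0.2588, 0.9659); cell (3,1); t to first gridline: x 1.8159, y 0.6522 (then +3.8637 / +1.0353)
    (3,2) via y @ 0.6522
    (3,3) via y @ 1.6875
    (4,3) via x @ 1.8159
    (4,4) via y @ 2.7228  # hit
  → r_1 = 2.7228
beam 2: φ=0°, α=165°
  direction (-0.9659, 0.2588); cell (3,1); t to first gridline: x 0.5487, y 2.4341 (then +1.0353 / +3.8637)
    (2,1) via x @ 0.5487
    (1,1) via x @ 1.5840
    (1,2) via y @ 2.4341
    (0,2) via x @ 2.6192  # hit
  → r_2 = 2.6192
beam 3: φ=90°, α=255°
  direction (-0.2588, -0.9659); cell (3,1); t to first gridline: x 2.0478, y 0.3831 (then +3.8637 / +1.0353)
    (3,0) via y @ 0.3831  # hit
  → r_3 = 0.3831

ranges = [2.7228, 2.6192, 0.3831]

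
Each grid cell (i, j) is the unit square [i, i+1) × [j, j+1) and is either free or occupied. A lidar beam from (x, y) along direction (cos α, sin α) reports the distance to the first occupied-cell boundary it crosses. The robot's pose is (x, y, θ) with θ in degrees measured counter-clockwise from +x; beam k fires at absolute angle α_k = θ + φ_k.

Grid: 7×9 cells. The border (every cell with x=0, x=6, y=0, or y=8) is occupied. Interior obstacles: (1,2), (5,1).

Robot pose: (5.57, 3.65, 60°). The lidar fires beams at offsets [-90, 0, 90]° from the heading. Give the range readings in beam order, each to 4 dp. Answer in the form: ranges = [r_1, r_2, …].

beam 1: φ=-90°, α=330°
  dir = (cos 330°, sin 330°) = (0.8660, -0.5000); from cell (5,3)
  next x-line at t=0.4965, next y-line at t=1.3000; Δt_x=1.1547, Δt_y=2.0000
    x: enter (6,3) at t=0.4965 ← occupied
  → r_1 = 0.4965
beam 2: φ=0°, α=60°
  dir = (cos 60°, sin 60°) = (0.5000, 0.8660); from cell (5,3)
  next x-line at t=0.8600, next y-line at t=0.4041; Δt_x=2.0000, Δt_y=1.1547
    y: enter (5,4) at t=0.4041
    x: enter (6,4) at t=0.8600 ← occupied
  → r_2 = 0.8600
beam 3: φ=90°, α=150°
  dir = (cos 150°, sin 150°) = (-0.8660, 0.5000); from cell (5,3)
  next x-line at t=0.6582, next y-line at t=0.7000; Δt_x=1.1547, Δt_y=2.0000
    x: enter (4,3) at t=0.6582
    y: enter (4,4) at t=0.7000
    x: enter (3,4) at t=1.8129
    y: enter (3,5) at t=2.7000
    x: enter (2,5) at t=2.9676
    x: enter (1,5) at t=4.1223
    y: enter (1,6) at t=4.7000
    x: enter (0,6) at t=5.2770 ← occupied
  → r_3 = 5.2770

ranges = [0.4965, 0.8600, 5.2770]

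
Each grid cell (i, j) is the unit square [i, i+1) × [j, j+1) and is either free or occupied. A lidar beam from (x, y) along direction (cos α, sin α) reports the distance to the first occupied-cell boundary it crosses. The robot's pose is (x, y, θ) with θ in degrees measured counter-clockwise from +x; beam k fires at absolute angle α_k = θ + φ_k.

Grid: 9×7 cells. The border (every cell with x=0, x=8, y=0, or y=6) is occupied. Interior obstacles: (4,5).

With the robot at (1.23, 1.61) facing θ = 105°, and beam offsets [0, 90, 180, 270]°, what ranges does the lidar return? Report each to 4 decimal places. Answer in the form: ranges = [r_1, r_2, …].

beam 1: φ=0°, α=105°
  cosα=-0.2588 sinα=0.9659 | (1,1) | tMaxX 0.8887 tMaxY 0.4038 | tΔX 3.8637 tΔY 1.0353
    t=0.4038 [y] (1,2)
    t=0.8887 [x] (0,2) — stop
  → r_1 = 0.8887
beam 2: φ=90°, α=195°
  cosα=-0.9659 sinα=-0.2588 | (1,1) | tMaxX 0.2381 tMaxY 2.3569 | tΔX 1.0353 tΔY 3.8637
    t=0.2381 [x] (0,1) — stop
  → r_2 = 0.2381
beam 3: φ=180°, α=285°
  cosα=0.2588 sinα=-0.9659 | (1,1) | tMaxX 2.9751 tMaxY 0.6315 | tΔX 3.8637 tΔY 1.0353
    t=0.6315 [y] (1,0) — stop
  → r_3 = 0.6315
beam 4: φ=270°, α=15°
  cosα=0.9659 sinα=0.2588 | (1,1) | tMaxX 0.7972 tMaxY 1.5068 | tΔX 1.0353 tΔY 3.8637
    t=0.7972 [x] (2,1)
    t=1.5068 [y] (2,2)
    t=1.8324 [x] (3,2)
    t=2.8677 [x] (4,2)
    t=3.9030 [x] (5,2)
    t=4.9383 [x] (6,2)
    t=5.3705 [y] (6,3)
    t=5.9735 [x] (7,3)
    t=7.0088 [x] (8,3) — stop
  → r_4 = 7.0088

ranges = [0.8887, 0.2381, 0.6315, 7.0088]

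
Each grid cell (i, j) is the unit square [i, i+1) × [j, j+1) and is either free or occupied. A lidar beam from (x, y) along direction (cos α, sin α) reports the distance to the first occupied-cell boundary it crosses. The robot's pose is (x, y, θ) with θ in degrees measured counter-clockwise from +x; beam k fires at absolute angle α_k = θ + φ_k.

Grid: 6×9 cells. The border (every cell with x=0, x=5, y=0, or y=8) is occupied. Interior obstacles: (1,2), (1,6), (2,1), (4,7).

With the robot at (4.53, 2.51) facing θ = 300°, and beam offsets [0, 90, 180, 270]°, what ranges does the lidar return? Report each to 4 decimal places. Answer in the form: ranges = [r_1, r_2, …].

beam 1: φ=0°, α=300°
  dir = (cos 300°, sin 300°) = (0.5000, -0.8660); from cell (4,2)
  next x-line at t=0.9400, next y-line at t=0.5889; Δt_x=2.0000, Δt_y=1.1547
    y: enter (4,1) at t=0.5889
    x: enter (5,1) at t=0.9400 ← occupied
  → r_1 = 0.9400
beam 2: φ=90°, α=30°
  dir = (cos 30°, sin 30°) = (0.8660, 0.5000); from cell (4,2)
  next x-line at t=0.5427, next y-line at t=0.9800; Δt_x=1.1547, Δt_y=2.0000
    x: enter (5,2) at t=0.5427 ← occupied
  → r_2 = 0.5427
beam 3: φ=180°, α=120°
  dir = (cos 120°, sin 120°) = (-0.5000, 0.8660); from cell (4,2)
  next x-line at t=1.0600, next y-line at t=0.5658; Δt_x=2.0000, Δt_y=1.1547
    y: enter (4,3) at t=0.5658
    x: enter (3,3) at t=1.0600
    y: enter (3,4) at t=1.7205
    y: enter (3,5) at t=2.8752
    x: enter (2,5) at t=3.0600
    y: enter (2,6) at t=4.0299
    x: enter (1,6) at t=5.0600 ← occupied
  → r_3 = 5.0600
beam 4: φ=270°, α=210°
  dir = (cos 210°, sin 210°) = (-0.8660, -0.5000); from cell (4,2)
  next x-line at t=0.6120, next y-line at t=1.0200; Δt_x=1.1547, Δt_y=2.0000
    x: enter (3,2) at t=0.6120
    y: enter (3,1) at t=1.0200
    x: enter (2,1) at t=1.7667 ← occupied
  → r_4 = 1.7667

ranges = [0.9400, 0.5427, 5.0600, 1.7667]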